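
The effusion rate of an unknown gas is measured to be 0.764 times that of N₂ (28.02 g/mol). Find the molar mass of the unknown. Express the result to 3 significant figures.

48.0 g/mol

From Graham's law, rate_X/rate_N₂ = √(M_N₂/M_X).
0.764 = √(28.02/M_X)
M_X = 28.02 / 0.764² = 28.02 / 0.5837 = 48.0 g/mol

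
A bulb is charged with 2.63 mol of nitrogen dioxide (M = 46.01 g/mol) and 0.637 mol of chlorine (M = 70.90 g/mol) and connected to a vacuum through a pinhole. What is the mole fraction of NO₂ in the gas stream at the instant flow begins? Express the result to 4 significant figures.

Rate_i ∝ x_i/√M_i (Graham's law weighted by mole fraction), so the effusate composition follows n_i/√M_i.
So x_NO₂ in the escaping gas = (n_NO₂/√M_NO₂) / Σ(n_i/√M_i)
= (2.63/√46.01) / (2.63/√46.01 + 0.637/√70.90) = 0.3877/(0.3877 + 0.07565) = 0.8367.

0.8367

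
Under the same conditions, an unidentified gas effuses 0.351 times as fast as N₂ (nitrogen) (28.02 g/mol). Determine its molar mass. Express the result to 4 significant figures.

227.4 g/mol

By Graham's law, rate_X/rate_N₂ = √(M_N₂/M_X).
0.351 = √(28.02/M_X)
M_X = 28.02 / 0.351² = 28.02 / 0.1232 = 227.4 g/mol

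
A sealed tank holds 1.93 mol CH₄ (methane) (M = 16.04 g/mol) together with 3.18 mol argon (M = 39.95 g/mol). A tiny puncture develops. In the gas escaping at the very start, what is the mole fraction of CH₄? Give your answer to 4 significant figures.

Each component's effusion rate ∝ (its partial pressure)·(1/√M) ∝ n_i/√M_i.
x_CH₄(eff) = (n_CH₄/√M_CH₄) / (n_CH₄/√M_CH₄ + n_Ar/√M_Ar)
= (1.93/√16.04) / (1.93/√16.04 + 3.18/√39.95) = 0.4819/(0.4819 + 0.5031) = 0.4892.

0.4892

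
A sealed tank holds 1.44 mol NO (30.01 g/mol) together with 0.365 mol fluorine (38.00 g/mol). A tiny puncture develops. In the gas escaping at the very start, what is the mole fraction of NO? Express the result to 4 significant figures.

Effusion rate of each component ∝ n_i/√M_i (partial pressure × 1/√M).
x_NO(eff) = (n_NO/√M_NO) / (n_NO/√M_NO + n_F₂/√M_F₂)
= (1.44/√30.01) / (1.44/√30.01 + 0.365/√38.00) = 0.2629/(0.2629 + 0.05921) = 0.8162.

0.8162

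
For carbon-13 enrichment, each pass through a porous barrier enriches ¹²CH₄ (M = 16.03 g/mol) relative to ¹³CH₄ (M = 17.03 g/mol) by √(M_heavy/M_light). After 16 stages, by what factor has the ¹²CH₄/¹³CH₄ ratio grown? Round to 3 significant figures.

1.62

After 16 stages the ratio has grown by (√(17.03/16.03))^16 = (17.03/16.03)^(16/2).
= 1.06238^8 = 1.62.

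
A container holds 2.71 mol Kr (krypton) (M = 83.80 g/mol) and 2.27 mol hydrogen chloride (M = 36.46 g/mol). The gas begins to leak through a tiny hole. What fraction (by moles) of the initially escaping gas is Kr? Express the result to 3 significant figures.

The effusion rate of species i is ∝ p_i/√M_i ∝ n_i/√M_i.
So x_Kr in the escaping gas = (n_Kr/√M_Kr) / Σ(n_i/√M_i)
= (2.71/√83.80) / (2.71/√83.80 + 2.27/√36.46) = 0.2960/(0.2960 + 0.3759) = 0.441.

0.441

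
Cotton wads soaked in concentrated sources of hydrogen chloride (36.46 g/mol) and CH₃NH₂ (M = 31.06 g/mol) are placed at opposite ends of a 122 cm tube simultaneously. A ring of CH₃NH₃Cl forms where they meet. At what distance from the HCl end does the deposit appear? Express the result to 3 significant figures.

The fronts meet when d_HCl + d_CH₃NH₂ = L with d_HCl/d_CH₃NH₂ = √(M_CH₃NH₂/M_HCl) (Graham's law). Here √(M_CH₃NH₂/M_HCl) = √(31.06/36.46) = 0.9230.
With d_HCl + d_CH₃NH₂ = 122 cm, d_CH₃NH₂ = 122/(1 + 0.9230) = 63.44 cm.
d_HCl = 122 − 63.44 = 58.6 cm.

58.6 cm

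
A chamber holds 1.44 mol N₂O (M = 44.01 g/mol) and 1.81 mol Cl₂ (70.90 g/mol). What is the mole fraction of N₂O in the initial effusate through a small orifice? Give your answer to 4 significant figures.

0.5024

Each component's effusion rate ∝ (its partial pressure)·(1/√M) ∝ n_i/√M_i.
Mole fraction of N₂O in the effusate = (n_N₂O/√M_N₂O) / (n_N₂O/√M_N₂O + n_Cl₂/√M_Cl₂)
= (1.44/√44.01) / (1.44/√44.01 + 1.81/√70.90) = 0.2171/(0.2171 + 0.2150) = 0.5024.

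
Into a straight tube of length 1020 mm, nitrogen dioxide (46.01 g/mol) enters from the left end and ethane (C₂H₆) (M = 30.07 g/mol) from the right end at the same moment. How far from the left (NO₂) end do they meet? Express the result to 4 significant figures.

In equal time, each gas travels a distance ∝ its rate ∝ 1/√M, so d_NO₂/d_C₂H₆ = √(M_C₂H₆/M_NO₂) = √(30.07/46.01) = 0.8084.
With d_NO₂ + d_C₂H₆ = 1020 mm, d_C₂H₆ = 1020/(1 + 0.8084) = 564.0 mm.
d_NO₂ = 1020 − 564.0 = 456.0 mm.

456.0 mm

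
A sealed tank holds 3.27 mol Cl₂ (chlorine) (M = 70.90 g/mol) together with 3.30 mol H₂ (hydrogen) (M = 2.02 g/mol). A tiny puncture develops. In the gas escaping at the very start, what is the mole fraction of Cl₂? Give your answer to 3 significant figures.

Effusion rate of each component ∝ n_i/√M_i (partial pressure × 1/√M).
x_Cl₂(eff) = (n_Cl₂/√M_Cl₂) / (n_Cl₂/√M_Cl₂ + n_H₂/√M_H₂)
= (3.27/√70.90) / (3.27/√70.90 + 3.30/√2.02) = 0.3884/(0.3884 + 2.322) = 0.143.

0.143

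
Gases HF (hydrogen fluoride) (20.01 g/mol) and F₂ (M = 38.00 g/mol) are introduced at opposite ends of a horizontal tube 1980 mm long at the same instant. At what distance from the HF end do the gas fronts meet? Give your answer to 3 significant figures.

In equal time, each gas travels a distance ∝ its rate ∝ 1/√M, so d_HF/d_F₂ = √(M_F₂/M_HF) = √(38.00/20.01) = 1.378.
With d_HF + d_F₂ = 1980 mm, d_F₂ = 1980/(1 + 1.378) = 832.6 mm.
d_HF = 1980 − 832.6 = 1150 mm.

1150 mm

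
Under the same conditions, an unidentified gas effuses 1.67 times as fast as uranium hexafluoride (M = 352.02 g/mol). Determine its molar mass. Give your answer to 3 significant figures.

126 g/mol

Using Graham's law: rate_X/rate_UF₆ = √(M_UF₆/M_X).
1.67 = √(352.02/M_X)
M_X = 352.02 / 1.67² = 352.02 / 2.789 = 126 g/mol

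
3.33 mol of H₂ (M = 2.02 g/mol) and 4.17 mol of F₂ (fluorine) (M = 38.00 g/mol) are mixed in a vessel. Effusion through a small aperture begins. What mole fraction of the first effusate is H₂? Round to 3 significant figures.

Each component's effusion rate ∝ (its partial pressure)·(1/√M) ∝ n_i/√M_i.
So x_H₂ in the escaping gas = (n_H₂/√M_H₂) / Σ(n_i/√M_i)
= (3.33/√2.02) / (3.33/√2.02 + 4.17/√38.00) = 2.343/(2.343 + 0.6765) = 0.776.

0.776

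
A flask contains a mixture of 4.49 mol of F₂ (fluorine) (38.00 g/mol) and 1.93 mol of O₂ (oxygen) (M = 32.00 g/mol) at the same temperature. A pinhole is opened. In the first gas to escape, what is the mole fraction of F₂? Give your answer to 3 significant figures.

0.681

Effusion rate of each component ∝ n_i/√M_i (partial pressure × 1/√M).
x_F₂(eff) = (n_F₂/√M_F₂) / (n_F₂/√M_F₂ + n_O₂/√M_O₂)
= (4.49/√38.00) / (4.49/√38.00 + 1.93/√32.00) = 0.7284/(0.7284 + 0.3412) = 0.681.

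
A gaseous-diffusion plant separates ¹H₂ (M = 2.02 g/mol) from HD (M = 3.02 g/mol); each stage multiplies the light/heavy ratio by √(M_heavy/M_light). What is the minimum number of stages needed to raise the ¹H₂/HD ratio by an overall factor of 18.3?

15

With α = √(3.02/2.02) per stage, ln α = ½ ln(1.49505) = 0.2011.
Need α^N ≥ 18.3 ⇒ N ≥ ln(18.3) / ln α = 2.907 / 0.2011 = 14.46.
Rounding up, N = 15 stages.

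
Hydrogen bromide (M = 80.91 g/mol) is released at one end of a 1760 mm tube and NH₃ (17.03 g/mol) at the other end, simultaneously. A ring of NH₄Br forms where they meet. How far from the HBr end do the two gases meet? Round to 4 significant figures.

Graham's law gives d_HBr/d_NH₃ = rate_HBr/rate_NH₃ = √(M_NH₃/M_HBr) = √(17.03/80.91) = 0.4588.
With d_HBr + d_NH₃ = 1760 mm, d_NH₃ = 1760/(1 + 0.4588) = 1206 mm.
d_HBr = 1760 − 1206 = 553.5 mm.

553.5 mm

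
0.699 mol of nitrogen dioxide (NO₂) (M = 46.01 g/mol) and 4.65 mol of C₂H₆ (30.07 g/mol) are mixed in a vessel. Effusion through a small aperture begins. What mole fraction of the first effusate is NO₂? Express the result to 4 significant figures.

0.1084

Effusion rate of each component ∝ n_i/√M_i (partial pressure × 1/√M).
So x_NO₂ in the escaping gas = (n_NO₂/√M_NO₂) / Σ(n_i/√M_i)
= (0.699/√46.01) / (0.699/√46.01 + 4.65/√30.07) = 0.1031/(0.1031 + 0.8480) = 0.1084.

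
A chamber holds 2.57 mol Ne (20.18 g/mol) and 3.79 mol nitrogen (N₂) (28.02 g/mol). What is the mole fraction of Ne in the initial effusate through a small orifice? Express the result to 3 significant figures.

0.444

Each component's effusion rate ∝ (its partial pressure)·(1/√M) ∝ n_i/√M_i.
x_Ne(eff) = (n_Ne/√M_Ne) / (n_Ne/√M_Ne + n_N₂/√M_N₂)
= (2.57/√20.18) / (2.57/√20.18 + 3.79/√28.02) = 0.5721/(0.5721 + 0.7160) = 0.444.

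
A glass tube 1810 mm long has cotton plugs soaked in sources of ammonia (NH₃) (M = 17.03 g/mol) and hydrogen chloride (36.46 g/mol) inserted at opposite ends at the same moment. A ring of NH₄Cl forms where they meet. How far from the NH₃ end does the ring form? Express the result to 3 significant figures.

1080 mm

In equal time, each gas travels a distance ∝ its rate ∝ 1/√M, so d_NH₃/d_HCl = √(M_HCl/M_NH₃) = √(36.46/17.03) = 1.463.
With d_NH₃ + d_HCl = 1810 mm, d_HCl = 1810/(1 + 1.463) = 734.8 mm.
d_NH₃ = 1810 − 734.8 = 1080 mm.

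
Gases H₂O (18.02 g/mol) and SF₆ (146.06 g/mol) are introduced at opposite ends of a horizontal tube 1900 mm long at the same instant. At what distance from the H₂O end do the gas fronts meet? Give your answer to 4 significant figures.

Graham's law gives d_H₂O/d_SF₆ = rate_H₂O/rate_SF₆ = √(M_SF₆/M_H₂O) = √(146.06/18.02) = 2.847.
With d_H₂O + d_SF₆ = 1900 mm, d_SF₆ = 1900/(1 + 2.847) = 493.9 mm.
d_H₂O = 1900 − 493.9 = 1406 mm.

1406 mm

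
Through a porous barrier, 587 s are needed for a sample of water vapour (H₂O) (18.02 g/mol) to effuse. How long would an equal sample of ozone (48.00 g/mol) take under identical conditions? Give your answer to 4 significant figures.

958.0 s

From Graham's law, t_O₃/t_H₂O = √(M_O₃/M_H₂O) = √(48.00/18.02) = √2.664 = 1.632.
So the time for O₃ is 587 × 1.632 = 958.0 s.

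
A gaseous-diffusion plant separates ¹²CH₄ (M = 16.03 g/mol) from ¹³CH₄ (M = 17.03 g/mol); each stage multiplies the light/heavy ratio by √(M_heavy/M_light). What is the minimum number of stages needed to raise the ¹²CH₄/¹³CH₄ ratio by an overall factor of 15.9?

Per stage α = (17.03/16.03)^(1/2) = 1.06238^0.5, giving ln α = 0.03026.
Need α^N ≥ 15.9 ⇒ N ≥ ln(15.9) / ln α = 2.766 / 0.03026 = 91.43.
Rounding up, N = 92 stages.

92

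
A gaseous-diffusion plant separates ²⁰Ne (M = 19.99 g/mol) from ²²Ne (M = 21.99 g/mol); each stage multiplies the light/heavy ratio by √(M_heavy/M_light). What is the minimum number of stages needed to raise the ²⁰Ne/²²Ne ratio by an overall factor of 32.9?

74

Per stage α = (21.99/19.99)^(1/2) = 1.10005^0.5, giving ln α = 0.04768.
Need α^N ≥ 32.9 ⇒ N ≥ ln(32.9) / ln α = 3.493 / 0.04768 = 73.27.
Minimum whole number of stages: N = 74.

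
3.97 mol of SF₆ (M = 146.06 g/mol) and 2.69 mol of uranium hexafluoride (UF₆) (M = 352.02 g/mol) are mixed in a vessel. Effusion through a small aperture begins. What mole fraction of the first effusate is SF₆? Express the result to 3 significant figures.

Rate_i ∝ x_i/√M_i (Graham's law weighted by mole fraction), so the effusate composition follows n_i/√M_i.
Mole fraction of SF₆ in the effusate = (n_SF₆/√M_SF₆) / (n_SF₆/√M_SF₆ + n_UF₆/√M_UF₆)
= (3.97/√146.06) / (3.97/√146.06 + 2.69/√352.02) = 0.3285/(0.3285 + 0.1434) = 0.696.

0.696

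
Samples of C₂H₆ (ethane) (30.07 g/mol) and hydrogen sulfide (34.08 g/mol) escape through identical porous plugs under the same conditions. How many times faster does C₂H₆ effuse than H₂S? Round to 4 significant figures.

1.065

Graham's law gives rate_C₂H₆/rate_H₂S = √(M_H₂S/M_C₂H₆) = √(34.08/30.07) = √1.133 = 1.065.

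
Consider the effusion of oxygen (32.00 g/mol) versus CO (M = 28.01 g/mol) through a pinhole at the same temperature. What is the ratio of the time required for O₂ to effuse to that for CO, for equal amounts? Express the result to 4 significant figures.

1.069

From Graham's law, t_O₂/t_CO = √(M_O₂/M_CO) = √(32.00/28.01) = √1.142 = 1.069.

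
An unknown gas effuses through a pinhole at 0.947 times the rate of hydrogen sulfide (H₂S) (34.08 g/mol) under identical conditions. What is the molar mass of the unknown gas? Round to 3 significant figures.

By Graham's law, rate_X/rate_H₂S = √(M_H₂S/M_X).
0.947 = √(34.08/M_X)
M_X = 34.08 / 0.947² = 34.08 / 0.8968 = 38.0 g/mol

38.0 g/mol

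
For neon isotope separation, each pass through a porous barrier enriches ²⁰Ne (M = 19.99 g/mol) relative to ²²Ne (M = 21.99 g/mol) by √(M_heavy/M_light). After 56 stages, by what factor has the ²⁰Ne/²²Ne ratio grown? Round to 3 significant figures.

Overall factor = α^56 with α = √(21.99/19.99), i.e. (21.99/19.99)^(56/2).
= 1.10005^28 = 14.4.

14.4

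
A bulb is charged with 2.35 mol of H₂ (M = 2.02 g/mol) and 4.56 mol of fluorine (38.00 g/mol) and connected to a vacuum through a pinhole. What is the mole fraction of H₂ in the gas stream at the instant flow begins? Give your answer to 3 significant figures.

Rate_i ∝ x_i/√M_i (Graham's law weighted by mole fraction), so the effusate composition follows n_i/√M_i.
So x_H₂ in the escaping gas = (n_H₂/√M_H₂) / Σ(n_i/√M_i)
= (2.35/√2.02) / (2.35/√2.02 + 4.56/√38.00) = 1.653/(1.653 + 0.7397) = 0.691.

0.691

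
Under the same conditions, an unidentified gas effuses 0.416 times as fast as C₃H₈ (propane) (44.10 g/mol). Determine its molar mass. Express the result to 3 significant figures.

255 g/mol

By Graham's law, rate_X/rate_C₃H₈ = √(M_C₃H₈/M_X).
0.416 = √(44.10/M_X)
M_X = 44.10 / 0.416² = 44.10 / 0.1731 = 255 g/mol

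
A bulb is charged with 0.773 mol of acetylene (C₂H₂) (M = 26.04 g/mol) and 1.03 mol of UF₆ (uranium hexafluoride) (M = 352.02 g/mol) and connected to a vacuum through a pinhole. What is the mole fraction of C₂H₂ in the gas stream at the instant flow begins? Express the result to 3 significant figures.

The effusion rate of species i is ∝ p_i/√M_i ∝ n_i/√M_i.
Mole fraction of C₂H₂ in the effusate = (n_C₂H₂/√M_C₂H₂) / (n_C₂H₂/√M_C₂H₂ + n_UF₆/√M_UF₆)
= (0.773/√26.04) / (0.773/√26.04 + 1.03/√352.02) = 0.1515/(0.1515 + 0.05490) = 0.734.

0.734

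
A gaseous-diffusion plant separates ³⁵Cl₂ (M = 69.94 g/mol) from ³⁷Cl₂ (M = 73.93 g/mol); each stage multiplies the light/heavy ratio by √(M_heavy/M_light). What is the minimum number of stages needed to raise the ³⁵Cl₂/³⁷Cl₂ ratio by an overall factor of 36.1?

With α = √(73.93/69.94) per stage, ln α = ½ ln(1.05705) = 0.02774.
Need α^N ≥ 36.1 ⇒ N ≥ ln(36.1) / ln α = 3.586 / 0.02774 = 129.28.
Rounding up, N = 130 stages.

130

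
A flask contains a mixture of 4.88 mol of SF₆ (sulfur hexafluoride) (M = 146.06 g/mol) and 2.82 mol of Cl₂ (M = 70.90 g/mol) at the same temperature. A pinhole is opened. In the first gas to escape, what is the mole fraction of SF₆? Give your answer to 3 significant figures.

0.547

The effusion rate of species i is ∝ p_i/√M_i ∝ n_i/√M_i.
x_SF₆(eff) = (n_SF₆/√M_SF₆) / (n_SF₆/√M_SF₆ + n_Cl₂/√M_Cl₂)
= (4.88/√146.06) / (4.88/√146.06 + 2.82/√70.90) = 0.4038/(0.4038 + 0.3349) = 0.547.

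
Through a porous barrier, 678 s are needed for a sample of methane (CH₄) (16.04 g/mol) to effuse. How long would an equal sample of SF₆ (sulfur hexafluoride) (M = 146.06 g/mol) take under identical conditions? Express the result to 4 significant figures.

Graham's law gives t_SF₆/t_CH₄ = √(M_SF₆/M_CH₄) = √(146.06/16.04) = √9.106 = 3.018.
So the time for SF₆ is 678 × 3.018 = 2046 s.

2046 s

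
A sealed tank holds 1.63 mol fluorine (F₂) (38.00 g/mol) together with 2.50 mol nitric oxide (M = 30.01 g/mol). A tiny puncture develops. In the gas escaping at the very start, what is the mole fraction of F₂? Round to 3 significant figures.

0.367

Each component's effusion rate ∝ (its partial pressure)·(1/√M) ∝ n_i/√M_i.
So x_F₂ in the escaping gas = (n_F₂/√M_F₂) / Σ(n_i/√M_i)
= (1.63/√38.00) / (1.63/√38.00 + 2.50/√30.01) = 0.2644/(0.2644 + 0.4564) = 0.367.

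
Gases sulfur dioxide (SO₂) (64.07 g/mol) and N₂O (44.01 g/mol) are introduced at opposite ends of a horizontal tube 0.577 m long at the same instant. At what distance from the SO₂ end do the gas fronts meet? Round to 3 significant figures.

0.261 m

In equal time, each gas travels a distance ∝ its rate ∝ 1/√M, so d_SO₂/d_N₂O = √(M_N₂O/M_SO₂) = √(44.01/64.07) = 0.8288.
With d_SO₂ + d_N₂O = 0.577 m, d_N₂O = 0.577/(1 + 0.8288) = 0.3155 m.
d_SO₂ = 0.577 − 0.3155 = 0.261 m.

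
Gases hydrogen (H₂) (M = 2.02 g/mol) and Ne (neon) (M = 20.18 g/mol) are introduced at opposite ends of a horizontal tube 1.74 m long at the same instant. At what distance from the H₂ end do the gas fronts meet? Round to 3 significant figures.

In equal time, each gas travels a distance ∝ its rate ∝ 1/√M, so d_H₂/d_Ne = √(M_Ne/M_H₂) = √(20.18/2.02) = 3.161.
With d_H₂ + d_Ne = 1.74 m, d_Ne = 1.74/(1 + 3.161) = 0.4182 m.
d_H₂ = 1.74 − 0.4182 = 1.32 m.

1.32 m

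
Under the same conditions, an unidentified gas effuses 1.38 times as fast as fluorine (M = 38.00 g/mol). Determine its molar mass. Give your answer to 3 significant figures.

Since effusion rate ∝ 1/√M, rate_X/rate_F₂ = √(M_F₂/M_X).
1.38 = √(38.00/M_X)
M_X = 38.00 / 1.38² = 38.00 / 1.904 = 20.0 g/mol

20.0 g/mol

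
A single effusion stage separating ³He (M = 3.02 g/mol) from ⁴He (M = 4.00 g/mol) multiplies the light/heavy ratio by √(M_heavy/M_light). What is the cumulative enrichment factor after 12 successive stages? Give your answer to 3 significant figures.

5.40

Overall factor = α^12 with α = √(4.00/3.02), i.e. (4.00/3.02)^(12/2).
= 1.32450^6 = 5.40.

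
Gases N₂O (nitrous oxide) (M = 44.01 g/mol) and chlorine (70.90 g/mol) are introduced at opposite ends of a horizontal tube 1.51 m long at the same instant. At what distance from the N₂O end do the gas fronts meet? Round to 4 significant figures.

Distances travelled in equal time are proportional to diffusion rates, so d_N₂O/d_Cl₂ = √(M_Cl₂/M_N₂O) = √(70.90/44.01) = 1.269.
With d_N₂O + d_Cl₂ = 1.51 m, d_Cl₂ = 1.51/(1 + 1.269) = 0.6654 m.
d_N₂O = 1.51 − 0.6654 = 0.8446 m.

0.8446 m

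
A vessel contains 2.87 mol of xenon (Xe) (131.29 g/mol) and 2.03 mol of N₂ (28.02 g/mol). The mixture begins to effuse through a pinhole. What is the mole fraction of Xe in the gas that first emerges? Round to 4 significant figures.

The effusion rate of species i is ∝ p_i/√M_i ∝ n_i/√M_i.
So x_Xe in the escaping gas = (n_Xe/√M_Xe) / Σ(n_i/√M_i)
= (2.87/√131.29) / (2.87/√131.29 + 2.03/√28.02) = 0.2505/(0.2505 + 0.3835) = 0.3951.

0.3951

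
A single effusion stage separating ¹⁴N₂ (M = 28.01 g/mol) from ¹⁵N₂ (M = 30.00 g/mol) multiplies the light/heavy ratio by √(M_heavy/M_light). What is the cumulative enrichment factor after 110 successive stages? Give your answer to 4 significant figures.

43.60

Each stage multiplies the ratio by α = √(30.00/28.01), so after 110 stages the overall factor is α^110 = (30.00/28.01)^(110/2).
= 1.07105^55 = 43.60.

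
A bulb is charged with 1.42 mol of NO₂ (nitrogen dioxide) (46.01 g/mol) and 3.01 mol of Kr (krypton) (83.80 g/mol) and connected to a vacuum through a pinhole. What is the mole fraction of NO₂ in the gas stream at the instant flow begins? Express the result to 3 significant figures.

0.389

Each component's effusion rate ∝ (its partial pressure)·(1/√M) ∝ n_i/√M_i.
So x_NO₂ in the escaping gas = (n_NO₂/√M_NO₂) / Σ(n_i/√M_i)
= (1.42/√46.01) / (1.42/√46.01 + 3.01/√83.80) = 0.2093/(0.2093 + 0.3288) = 0.389.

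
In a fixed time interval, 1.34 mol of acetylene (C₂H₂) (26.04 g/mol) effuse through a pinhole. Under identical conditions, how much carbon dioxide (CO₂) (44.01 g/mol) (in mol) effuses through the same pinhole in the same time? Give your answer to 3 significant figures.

Using Graham's law: rate_CO₂/rate_C₂H₂ = √(M_C₂H₂/M_CO₂) = √(26.04/44.01) = √0.5917 = 0.7692.
So the amount for CO₂ is 1.34 × 0.7692 = 1.03 mol.

1.03 mol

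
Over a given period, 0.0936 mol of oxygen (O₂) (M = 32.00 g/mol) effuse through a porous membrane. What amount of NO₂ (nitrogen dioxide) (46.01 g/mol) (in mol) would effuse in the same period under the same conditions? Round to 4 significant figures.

0.07806 mol

By Graham's law, rate_NO₂/rate_O₂ = √(M_O₂/M_NO₂) = √(32.00/46.01) = √0.6955 = 0.8340.
So the amount for NO₂ is 0.0936 × 0.8340 = 0.07806 mol.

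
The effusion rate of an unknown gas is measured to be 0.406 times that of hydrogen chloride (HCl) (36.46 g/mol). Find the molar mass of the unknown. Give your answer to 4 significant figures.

221.2 g/mol

Graham's law gives rate_X/rate_HCl = √(M_HCl/M_X).
0.406 = √(36.46/M_X)
M_X = 36.46 / 0.406² = 36.46 / 0.1648 = 221.2 g/mol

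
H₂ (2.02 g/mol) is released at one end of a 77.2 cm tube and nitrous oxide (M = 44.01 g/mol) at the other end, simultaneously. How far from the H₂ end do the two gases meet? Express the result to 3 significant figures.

In equal time, each gas travels a distance ∝ its rate ∝ 1/√M, so d_H₂/d_N₂O = √(M_N₂O/M_H₂) = √(44.01/2.02) = 4.668.
With d_H₂ + d_N₂O = 77.2 cm, d_N₂O = 77.2/(1 + 4.668) = 13.62 cm.
d_H₂ = 77.2 − 13.62 = 63.6 cm.

63.6 cm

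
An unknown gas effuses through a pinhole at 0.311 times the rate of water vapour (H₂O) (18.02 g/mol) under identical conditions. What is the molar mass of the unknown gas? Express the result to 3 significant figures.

186 g/mol

From Graham's law, rate_X/rate_H₂O = √(M_H₂O/M_X).
0.311 = √(18.02/M_X)
M_X = 18.02 / 0.311² = 18.02 / 0.09672 = 186 g/mol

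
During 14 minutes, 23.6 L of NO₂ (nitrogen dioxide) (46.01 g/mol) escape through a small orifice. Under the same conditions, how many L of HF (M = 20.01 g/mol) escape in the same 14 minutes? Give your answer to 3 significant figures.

35.8 L

From Graham's law, rate_HF/rate_NO₂ = √(M_NO₂/M_HF) = √(46.01/20.01) = √2.299 = 1.516.
So the volume for HF is 23.6 × 1.516 = 35.8 L.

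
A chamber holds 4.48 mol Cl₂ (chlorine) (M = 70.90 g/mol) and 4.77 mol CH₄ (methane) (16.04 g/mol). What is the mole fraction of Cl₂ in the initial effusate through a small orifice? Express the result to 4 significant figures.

Each component's effusion rate ∝ (its partial pressure)·(1/√M) ∝ n_i/√M_i.
Mole fraction of Cl₂ in the effusate = (n_Cl₂/√M_Cl₂) / (n_Cl₂/√M_Cl₂ + n_CH₄/√M_CH₄)
= (4.48/√70.90) / (4.48/√70.90 + 4.77/√16.04) = 0.5321/(0.5321 + 1.191) = 0.3088.

0.3088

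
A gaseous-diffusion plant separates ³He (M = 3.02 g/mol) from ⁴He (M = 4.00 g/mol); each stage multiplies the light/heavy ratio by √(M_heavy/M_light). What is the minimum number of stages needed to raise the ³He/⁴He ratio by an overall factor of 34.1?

26

Single-stage factor α = √(4.00/3.02), so ln α = ½ ln(1.32450) = 0.1405.
Need α^N ≥ 34.1 ⇒ N ≥ ln(34.1) / ln α = 3.529 / 0.1405 = 25.12.
So at least 26 stages are needed.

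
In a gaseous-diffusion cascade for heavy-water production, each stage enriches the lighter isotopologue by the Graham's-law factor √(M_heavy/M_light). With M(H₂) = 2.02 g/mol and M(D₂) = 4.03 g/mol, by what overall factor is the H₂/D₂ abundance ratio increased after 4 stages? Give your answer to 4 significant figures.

3.980

The single-stage factor is √(M_heavy/M_light), so 4 stages give [√(4.03/2.02)]^4 = (4.03/2.02)^(4/2).
= 1.99505^2 = 3.980.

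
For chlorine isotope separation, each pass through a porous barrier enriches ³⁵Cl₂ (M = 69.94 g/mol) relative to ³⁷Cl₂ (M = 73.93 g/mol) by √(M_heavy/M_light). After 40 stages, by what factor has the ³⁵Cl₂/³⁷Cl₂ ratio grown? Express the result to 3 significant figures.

3.03

The single-stage factor is √(M_heavy/M_light), so 40 stages give [√(73.93/69.94)]^40 = (73.93/69.94)^(40/2).
= 1.05705^20 = 3.03.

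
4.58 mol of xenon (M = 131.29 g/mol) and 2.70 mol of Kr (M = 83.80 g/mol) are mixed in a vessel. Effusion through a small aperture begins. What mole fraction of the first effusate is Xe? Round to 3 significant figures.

0.575

Effusion rate of each component ∝ n_i/√M_i (partial pressure × 1/√M).
x_Xe(eff) = (n_Xe/√M_Xe) / (n_Xe/√M_Xe + n_Kr/√M_Kr)
= (4.58/√131.29) / (4.58/√131.29 + 2.70/√83.80) = 0.3997/(0.3997 + 0.2949) = 0.575.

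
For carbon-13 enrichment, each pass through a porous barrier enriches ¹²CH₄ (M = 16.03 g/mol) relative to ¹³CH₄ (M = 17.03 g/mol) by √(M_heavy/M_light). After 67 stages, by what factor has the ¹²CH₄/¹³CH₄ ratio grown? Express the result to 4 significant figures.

After 67 stages the ratio has grown by (√(17.03/16.03))^67 = (17.03/16.03)^(67/2).
= 1.06238^(67/2) = 7.593.

7.593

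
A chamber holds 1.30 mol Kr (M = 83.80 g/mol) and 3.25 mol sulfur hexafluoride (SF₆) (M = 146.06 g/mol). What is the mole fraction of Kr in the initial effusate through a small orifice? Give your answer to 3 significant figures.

Rate_i ∝ x_i/√M_i (Graham's law weighted by mole fraction), so the effusate composition follows n_i/√M_i.
So x_Kr in the escaping gas = (n_Kr/√M_Kr) / Σ(n_i/√M_i)
= (1.30/√83.80) / (1.30/√83.80 + 3.25/√146.06) = 0.1420/(0.1420 + 0.2689) = 0.346.

0.346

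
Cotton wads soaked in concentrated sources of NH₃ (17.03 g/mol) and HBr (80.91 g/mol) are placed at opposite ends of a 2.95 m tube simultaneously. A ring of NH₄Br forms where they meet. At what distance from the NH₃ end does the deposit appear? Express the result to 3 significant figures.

2.02 m

The fronts meet when d_NH₃ + d_HBr = L with d_NH₃/d_HBr = √(M_HBr/M_NH₃) (Graham's law). Here √(M_HBr/M_NH₃) = √(80.91/17.03) = 2.180.
With d_NH₃ + d_HBr = 2.95 m, d_HBr = 2.95/(1 + 2.180) = 0.9278 m.
d_NH₃ = 2.95 − 0.9278 = 2.02 m.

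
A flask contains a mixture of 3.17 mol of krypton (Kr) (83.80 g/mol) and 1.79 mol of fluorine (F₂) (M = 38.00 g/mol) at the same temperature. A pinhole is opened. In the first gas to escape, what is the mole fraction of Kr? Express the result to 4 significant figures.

0.5439

Effusion rate of each component ∝ n_i/√M_i (partial pressure × 1/√M).
x_Kr(eff) = (n_Kr/√M_Kr) / (n_Kr/√M_Kr + n_F₂/√M_F₂)
= (3.17/√83.80) / (3.17/√83.80 + 1.79/√38.00) = 0.3463/(0.3463 + 0.2904) = 0.5439.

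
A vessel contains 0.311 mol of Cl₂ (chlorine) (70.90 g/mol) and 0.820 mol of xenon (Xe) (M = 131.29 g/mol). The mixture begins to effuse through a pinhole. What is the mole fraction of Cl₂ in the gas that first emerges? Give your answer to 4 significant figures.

Each component's effusion rate ∝ (its partial pressure)·(1/√M) ∝ n_i/√M_i.
x_Cl₂(eff) = (n_Cl₂/√M_Cl₂) / (n_Cl₂/√M_Cl₂ + n_Xe/√M_Xe)
= (0.311/√70.90) / (0.311/√70.90 + 0.820/√131.29) = 0.03693/(0.03693 + 0.07156) = 0.3404.

0.3404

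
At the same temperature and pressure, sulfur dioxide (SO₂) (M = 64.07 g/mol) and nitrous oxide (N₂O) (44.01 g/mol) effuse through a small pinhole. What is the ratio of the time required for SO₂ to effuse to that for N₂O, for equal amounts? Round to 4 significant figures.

1.207

Using Graham's law: t_SO₂/t_N₂O = √(M_SO₂/M_N₂O) = √(64.07/44.01) = √1.456 = 1.207.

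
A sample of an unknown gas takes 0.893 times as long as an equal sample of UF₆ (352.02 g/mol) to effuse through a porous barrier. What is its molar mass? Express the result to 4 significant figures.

Using Graham's law: t_X/t_UF₆ = √(M_X/M_UF₆).
0.893 = √(M_X/352.02)
M_X = 352.02 × 0.893² = 352.02 × 0.7974 = 280.7 g/mol

280.7 g/mol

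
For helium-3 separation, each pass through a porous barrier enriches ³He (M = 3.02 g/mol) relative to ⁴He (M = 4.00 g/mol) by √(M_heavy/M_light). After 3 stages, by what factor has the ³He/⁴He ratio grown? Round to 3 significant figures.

1.52

Overall factor = α^3 with α = √(4.00/3.02), i.e. (4.00/3.02)^(3/2).
= 1.32450^(3/2) = 1.52.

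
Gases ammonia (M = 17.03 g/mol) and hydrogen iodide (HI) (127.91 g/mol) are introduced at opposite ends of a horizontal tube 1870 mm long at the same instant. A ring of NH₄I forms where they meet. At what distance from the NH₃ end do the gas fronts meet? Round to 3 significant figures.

1370 mm

The fronts meet when d_NH₃ + d_HI = L with d_NH₃/d_HI = √(M_HI/M_NH₃) (Graham's law). Here √(M_HI/M_NH₃) = √(127.91/17.03) = 2.741.
With d_NH₃ + d_HI = 1870 mm, d_HI = 1870/(1 + 2.741) = 499.9 mm.
d_NH₃ = 1870 − 499.9 = 1370 mm.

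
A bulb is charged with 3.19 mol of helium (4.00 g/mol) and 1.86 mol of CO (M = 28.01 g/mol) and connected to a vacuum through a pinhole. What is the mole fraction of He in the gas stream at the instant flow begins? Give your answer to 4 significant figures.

The effusion rate of species i is ∝ p_i/√M_i ∝ n_i/√M_i.
Mole fraction of He in the effusate = (n_He/√M_He) / (n_He/√M_He + n_CO/√M_CO)
= (3.19/√4.00) / (3.19/√4.00 + 1.86/√28.01) = 1.595/(1.595 + 0.3514) = 0.8194.

0.8194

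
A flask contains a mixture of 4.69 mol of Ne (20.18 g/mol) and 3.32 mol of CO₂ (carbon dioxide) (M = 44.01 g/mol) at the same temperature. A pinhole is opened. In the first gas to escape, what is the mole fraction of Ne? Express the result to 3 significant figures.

0.676

Each component's effusion rate ∝ (its partial pressure)·(1/√M) ∝ n_i/√M_i.
Mole fraction of Ne in the effusate = (n_Ne/√M_Ne) / (n_Ne/√M_Ne + n_CO₂/√M_CO₂)
= (4.69/√20.18) / (4.69/√20.18 + 3.32/√44.01) = 1.044/(1.044 + 0.5005) = 0.676.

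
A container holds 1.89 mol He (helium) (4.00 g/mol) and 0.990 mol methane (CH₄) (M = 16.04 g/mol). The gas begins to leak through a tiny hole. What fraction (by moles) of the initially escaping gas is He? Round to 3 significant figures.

0.793

The effusion rate of species i is ∝ p_i/√M_i ∝ n_i/√M_i.
Mole fraction of He in the effusate = (n_He/√M_He) / (n_He/√M_He + n_CH₄/√M_CH₄)
= (1.89/√4.00) / (1.89/√4.00 + 0.990/√16.04) = 0.9450/(0.9450 + 0.2472) = 0.793.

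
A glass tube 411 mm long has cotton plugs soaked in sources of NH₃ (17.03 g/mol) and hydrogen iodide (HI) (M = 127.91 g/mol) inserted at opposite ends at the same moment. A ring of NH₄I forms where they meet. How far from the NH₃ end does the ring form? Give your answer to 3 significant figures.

Graham's law gives d_NH₃/d_HI = rate_NH₃/rate_HI = √(M_HI/M_NH₃) = √(127.91/17.03) = 2.741.
With d_NH₃ + d_HI = 411 mm, d_HI = 411/(1 + 2.741) = 109.9 mm.
d_NH₃ = 411 − 109.9 = 301 mm.

301 mm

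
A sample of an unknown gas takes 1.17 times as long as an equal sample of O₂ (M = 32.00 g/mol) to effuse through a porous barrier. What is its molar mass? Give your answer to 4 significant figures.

43.80 g/mol

Graham's law gives t_X/t_O₂ = √(M_X/M_O₂).
1.17 = √(M_X/32.00)
M_X = 32.00 × 1.17² = 32.00 × 1.369 = 43.80 g/mol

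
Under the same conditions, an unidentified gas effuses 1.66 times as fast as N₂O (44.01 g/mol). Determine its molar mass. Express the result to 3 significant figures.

Using Graham's law: rate_X/rate_N₂O = √(M_N₂O/M_X).
1.66 = √(44.01/M_X)
M_X = 44.01 / 1.66² = 44.01 / 2.756 = 16.0 g/mol

16.0 g/mol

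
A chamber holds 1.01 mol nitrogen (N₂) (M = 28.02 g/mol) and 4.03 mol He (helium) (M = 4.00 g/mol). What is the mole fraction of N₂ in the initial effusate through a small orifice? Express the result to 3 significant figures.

0.0865

Each component's effusion rate ∝ (its partial pressure)·(1/√M) ∝ n_i/√M_i.
Mole fraction of N₂ in the effusate = (n_N₂/√M_N₂) / (n_N₂/√M_N₂ + n_He/√M_He)
= (1.01/√28.02) / (1.01/√28.02 + 4.03/√4.00) = 0.1908/(0.1908 + 2.015) = 0.0865.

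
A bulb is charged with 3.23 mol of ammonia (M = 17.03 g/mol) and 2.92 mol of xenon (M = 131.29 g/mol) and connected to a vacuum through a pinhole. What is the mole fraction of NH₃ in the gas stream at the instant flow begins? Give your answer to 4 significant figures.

0.7544

The effusion rate of species i is ∝ p_i/√M_i ∝ n_i/√M_i.
So x_NH₃ in the escaping gas = (n_NH₃/√M_NH₃) / Σ(n_i/√M_i)
= (3.23/√17.03) / (3.23/√17.03 + 2.92/√131.29) = 0.7827/(0.7827 + 0.2548) = 0.7544.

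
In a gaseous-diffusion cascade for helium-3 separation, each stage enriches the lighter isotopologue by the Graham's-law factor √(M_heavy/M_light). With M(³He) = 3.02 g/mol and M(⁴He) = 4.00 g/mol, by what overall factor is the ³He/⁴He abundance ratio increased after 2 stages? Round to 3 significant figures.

Overall factor = α^2 with α = √(4.00/3.02), i.e. (4.00/3.02)^(2/2).
= 1.32450^1 = 1.32.

1.32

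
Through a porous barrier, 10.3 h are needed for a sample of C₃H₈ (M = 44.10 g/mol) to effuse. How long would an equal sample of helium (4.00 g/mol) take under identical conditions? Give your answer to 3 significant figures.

Graham's law gives t_He/t_C₃H₈ = √(M_He/M_C₃H₈) = √(4.00/44.10) = √0.09070 = 0.3012.
So the time for He is 10.3 × 0.3012 = 3.10 h.

3.10 h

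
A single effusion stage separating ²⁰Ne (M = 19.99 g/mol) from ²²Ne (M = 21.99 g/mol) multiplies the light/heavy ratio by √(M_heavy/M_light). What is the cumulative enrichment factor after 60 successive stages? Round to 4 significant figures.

17.47

The single-stage factor is √(M_heavy/M_light), so 60 stages give [√(21.99/19.99)]^60 = (21.99/19.99)^(60/2).
= 1.10005^30 = 17.47.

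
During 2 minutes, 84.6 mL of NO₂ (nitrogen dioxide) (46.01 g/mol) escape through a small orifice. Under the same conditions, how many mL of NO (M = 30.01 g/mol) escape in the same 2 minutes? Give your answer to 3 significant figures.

Graham's law gives rate_NO/rate_NO₂ = √(M_NO₂/M_NO) = √(46.01/30.01) = √1.533 = 1.238.
So the volume for NO is 84.6 × 1.238 = 105 mL.

105 mL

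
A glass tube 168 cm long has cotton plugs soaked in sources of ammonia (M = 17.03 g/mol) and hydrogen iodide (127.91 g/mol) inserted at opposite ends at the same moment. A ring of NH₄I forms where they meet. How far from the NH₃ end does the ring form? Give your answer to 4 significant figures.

In equal time, each gas travels a distance ∝ its rate ∝ 1/√M, so d_NH₃/d_HI = √(M_HI/M_NH₃) = √(127.91/17.03) = 2.741.
With d_NH₃ + d_HI = 168 cm, d_HI = 168/(1 + 2.741) = 44.91 cm.
d_NH₃ = 168 − 44.91 = 123.1 cm.

123.1 cm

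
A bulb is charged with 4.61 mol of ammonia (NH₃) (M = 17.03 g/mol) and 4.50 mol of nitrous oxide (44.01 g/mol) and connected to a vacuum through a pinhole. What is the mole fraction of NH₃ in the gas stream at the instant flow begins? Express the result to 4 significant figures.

0.6222

The effusion rate of species i is ∝ p_i/√M_i ∝ n_i/√M_i.
Mole fraction of NH₃ in the effusate = (n_NH₃/√M_NH₃) / (n_NH₃/√M_NH₃ + n_N₂O/√M_N₂O)
= (4.61/√17.03) / (4.61/√17.03 + 4.50/√44.01) = 1.117/(1.117 + 0.6783) = 0.6222.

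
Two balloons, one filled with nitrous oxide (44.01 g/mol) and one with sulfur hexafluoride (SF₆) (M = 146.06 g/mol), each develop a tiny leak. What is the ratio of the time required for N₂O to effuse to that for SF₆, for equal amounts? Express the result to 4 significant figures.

0.5489

Using Graham's law: t_N₂O/t_SF₆ = √(M_N₂O/M_SF₆) = √(44.01/146.06) = √0.3013 = 0.5489.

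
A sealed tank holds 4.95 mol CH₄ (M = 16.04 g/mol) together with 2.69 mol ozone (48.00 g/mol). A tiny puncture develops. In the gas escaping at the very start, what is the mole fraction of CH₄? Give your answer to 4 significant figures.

0.7610

Each component's effusion rate ∝ (its partial pressure)·(1/√M) ∝ n_i/√M_i.
Mole fraction of CH₄ in the effusate = (n_CH₄/√M_CH₄) / (n_CH₄/√M_CH₄ + n_O₃/√M_O₃)
= (4.95/√16.04) / (4.95/√16.04 + 2.69/√48.00) = 1.236/(1.236 + 0.3883) = 0.7610.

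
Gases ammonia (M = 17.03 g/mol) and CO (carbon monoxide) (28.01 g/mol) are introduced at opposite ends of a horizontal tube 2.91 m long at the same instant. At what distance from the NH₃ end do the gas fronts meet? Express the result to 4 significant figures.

1.635 m

In equal time, each gas travels a distance ∝ its rate ∝ 1/√M, so d_NH₃/d_CO = √(M_CO/M_NH₃) = √(28.01/17.03) = 1.282.
With d_NH₃ + d_CO = 2.91 m, d_CO = 2.91/(1 + 1.282) = 1.275 m.
d_NH₃ = 2.91 − 1.275 = 1.635 m.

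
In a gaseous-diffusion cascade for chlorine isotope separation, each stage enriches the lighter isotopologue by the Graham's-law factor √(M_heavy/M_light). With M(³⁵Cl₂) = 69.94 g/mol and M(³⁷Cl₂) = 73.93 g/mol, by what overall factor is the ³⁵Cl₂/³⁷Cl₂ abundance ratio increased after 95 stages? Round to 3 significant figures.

After 95 stages the ratio has grown by (√(73.93/69.94))^95 = (73.93/69.94)^(95/2).
= 1.05705^(95/2) = 13.9.

13.9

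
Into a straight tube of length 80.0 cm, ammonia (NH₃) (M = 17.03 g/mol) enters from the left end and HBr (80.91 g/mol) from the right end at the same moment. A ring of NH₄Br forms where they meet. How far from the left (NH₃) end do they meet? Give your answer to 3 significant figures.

The fronts meet when d_NH₃ + d_HBr = L with d_NH₃/d_HBr = √(M_HBr/M_NH₃) (Graham's law). Here √(M_HBr/M_NH₃) = √(80.91/17.03) = 2.180.
With d_NH₃ + d_HBr = 80.0 cm, d_HBr = 80.0/(1 + 2.180) = 25.16 cm.
d_NH₃ = 80.0 − 25.16 = 54.8 cm.

54.8 cm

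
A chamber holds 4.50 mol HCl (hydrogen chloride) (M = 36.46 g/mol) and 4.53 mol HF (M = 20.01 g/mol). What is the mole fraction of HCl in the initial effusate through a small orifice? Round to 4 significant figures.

The effusion rate of species i is ∝ p_i/√M_i ∝ n_i/√M_i.
Mole fraction of HCl in the effusate = (n_HCl/√M_HCl) / (n_HCl/√M_HCl + n_HF/√M_HF)
= (4.50/√36.46) / (4.50/√36.46 + 4.53/√20.01) = 0.7453/(0.7453 + 1.013) = 0.4239.

0.4239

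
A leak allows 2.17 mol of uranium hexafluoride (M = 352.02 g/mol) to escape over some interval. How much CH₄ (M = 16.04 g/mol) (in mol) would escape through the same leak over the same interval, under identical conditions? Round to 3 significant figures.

Using Graham's law: rate_CH₄/rate_UF₆ = √(M_UF₆/M_CH₄) = √(352.02/16.04) = √21.95 = 4.685.
So the amount for CH₄ is 2.17 × 4.685 = 10.2 mol.

10.2 mol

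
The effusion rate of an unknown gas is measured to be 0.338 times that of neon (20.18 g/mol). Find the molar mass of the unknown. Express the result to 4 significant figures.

176.6 g/mol

From Graham's law, rate_X/rate_Ne = √(M_Ne/M_X).
0.338 = √(20.18/M_X)
M_X = 20.18 / 0.338² = 20.18 / 0.1142 = 176.6 g/mol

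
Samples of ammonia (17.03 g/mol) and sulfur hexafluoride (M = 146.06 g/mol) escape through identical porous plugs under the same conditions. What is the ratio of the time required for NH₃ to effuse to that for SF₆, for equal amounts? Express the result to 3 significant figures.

Graham's law gives t_NH₃/t_SF₆ = √(M_NH₃/M_SF₆) = √(17.03/146.06) = √0.1166 = 0.341.

0.341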